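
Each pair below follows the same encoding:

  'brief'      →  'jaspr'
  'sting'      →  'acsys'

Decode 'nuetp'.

fluid

The shift increases by 1 at each position, starting from +8: 8, 9, 10, ….
Reversing it on nuetp: n−8=f, u−9=l, e−10=u, t−11=i, p−12=d.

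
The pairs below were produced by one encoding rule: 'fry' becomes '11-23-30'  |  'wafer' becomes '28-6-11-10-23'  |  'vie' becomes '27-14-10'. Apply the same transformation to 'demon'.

9-10-18-20-19

Each letter is replaced by its alphabet position (a=1..z=26) + 5.
For demon: d=4→9, e=5→10, m=13→18, o=15→20, n=14→19.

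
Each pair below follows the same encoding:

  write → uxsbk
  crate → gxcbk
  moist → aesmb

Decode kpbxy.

w(22)→u(20) and r(17)→x(23) fit y≡15x+2 (mod 26); the inverse of 15 mod 26 is 7. Each letter's alphabet position (a=0..z=25) is mapped through 15·x+2 mod 26 — an affine cipher.
Reversing it on kpbxy: k(10)→7·(10−2)≡4=e; p(15)→7·(15−2)≡13=n; b(1)→7·(1−2)≡19=t; x(23)→7·(23−2)≡17=r; y(24)→7·(24−2)≡24=y (all mod 26).

entry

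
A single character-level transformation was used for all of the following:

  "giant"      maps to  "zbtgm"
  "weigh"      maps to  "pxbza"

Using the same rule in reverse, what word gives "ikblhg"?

Compare letters: g→z is +19, i→b is +19, a→t is +19 — a constant shift. Each letter is shifted forward by 19 in the alphabet (a Caesar shift of +19).
Reversing it on ikblhg: i−19=p, k−19=r, b−19=i, l−19=s, h−19=o, g−19=n.

prison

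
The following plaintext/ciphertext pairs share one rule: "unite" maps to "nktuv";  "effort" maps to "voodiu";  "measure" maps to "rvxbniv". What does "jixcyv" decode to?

u(20)→n(13) and n(13)→k(10) fit y≡19x+23 (mod 26); the inverse of 19 mod 26 is 11. This is an affine cipher: with a=0,…,z=25, each position x becomes (19x+23) mod 26.
Decoding jixcyv: j(9)→11·(9−23)≡2=c; i(8)→11·(8−23)≡17=r; x(23)→11·(23−23)≡0=a; c(2)→11·(2−23)≡3=d; y(24)→11·(24−23)≡11=l; v(21)→11·(21−23)≡4=e (all mod 26).

cradle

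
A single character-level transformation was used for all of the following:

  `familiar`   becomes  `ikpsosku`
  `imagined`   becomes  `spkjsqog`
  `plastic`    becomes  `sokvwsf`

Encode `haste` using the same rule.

kkvwo

The shift depends on letter class: consonant f→i is +3, but vowel a→k is +10. Vowels shift forward by 10 and consonants shift forward by 3.
For haste: h(cons)+3=k, a(vowel)+10=k, s(cons)+3=v, t(cons)+3=w, e(vowel)+10=o.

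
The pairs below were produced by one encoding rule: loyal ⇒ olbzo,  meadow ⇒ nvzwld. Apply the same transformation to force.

Letters are reflected about the middle of the alphabet (position → 25−position): Atbash.
For force: f↔u, o↔l, r↔i, c↔x, e↔v.

ulixv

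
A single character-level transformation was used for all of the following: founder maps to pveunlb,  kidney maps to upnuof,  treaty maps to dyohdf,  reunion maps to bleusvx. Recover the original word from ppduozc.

Shifts by position in founder: pos 0: f→p (+10), pos 1: o→v (+7), pos 2: u→e (+10), pos 3: n→u (+7) — repeating every 2. The shifts repeat in a cycle of length 2: positions 0,1,… shift by +10, +7, then the pattern repeats.
Reversing it on ppduozc: p−10=f, p−7=i, d−10=t, u−7=n, o−10=e, z−7=s, c−10=s.

fitness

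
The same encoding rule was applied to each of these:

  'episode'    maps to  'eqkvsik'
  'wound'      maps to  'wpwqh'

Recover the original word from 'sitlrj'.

shrine

In episode: e→e is +0, p→q is +1, i→k is +2, s→v is +3 — the shift increases by 1 each position. Each letter shifts forward by its position index (0, 1, 2, …) — the shift grows by one for each successive letter.
Undoing it on sitlrj: s−0=s, i−1=h, t−2=r, l−3=i, r−4=n, j−5=e.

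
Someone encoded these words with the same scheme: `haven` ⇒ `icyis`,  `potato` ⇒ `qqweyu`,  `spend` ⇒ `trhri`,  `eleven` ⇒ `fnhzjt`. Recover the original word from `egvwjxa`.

dessert

In haven: h→i is +1, a→c is +2, v→y is +3, e→i is +4 — the shift increases by 1 each position. Letter i (0-indexed) is shifted by i+1, so successive shifts are 1, 2, 3, ….
Undoing it on egvwjxa: e−1=d, g−2=e, v−3=s, w−4=s, j−5=e, x−6=r, a−7=t.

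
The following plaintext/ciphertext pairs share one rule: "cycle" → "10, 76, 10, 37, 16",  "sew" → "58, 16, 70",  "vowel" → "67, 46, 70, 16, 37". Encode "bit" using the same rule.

c(#3)→10 and y(#25)→76: differences scale by 3, so n = 3·pos + 1. Each letter becomes 3×(its alphabet position, a=1..z=26) + 1.
For bit: b=2→7, i=9→28, t=20→61.

7, 28, 61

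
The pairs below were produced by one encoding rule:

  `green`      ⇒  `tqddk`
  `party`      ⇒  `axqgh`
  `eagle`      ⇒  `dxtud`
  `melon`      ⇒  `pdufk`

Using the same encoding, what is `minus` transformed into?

pjkbl

This is an affine cipher: with a=0,…,z=25, each position x becomes (21x+23) mod 26.
Applying it to minus: m(12)→21·12+23≡15=p; i(8)→21·8+23≡9=j; n(13)→21·13+23≡10=k; u(20)→21·20+23≡1=b; s(18)→21·18+23≡11=l (all mod 26).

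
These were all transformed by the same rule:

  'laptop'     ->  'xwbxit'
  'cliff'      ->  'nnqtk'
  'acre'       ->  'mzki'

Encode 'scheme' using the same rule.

Read the word backwards and shift each letter +8.
Applying it to scheme: reverse → emehcs; then shift: e+8=m, m+8=u, e+8=m, h+8=p, c+8=k, s+8=a.

mumpka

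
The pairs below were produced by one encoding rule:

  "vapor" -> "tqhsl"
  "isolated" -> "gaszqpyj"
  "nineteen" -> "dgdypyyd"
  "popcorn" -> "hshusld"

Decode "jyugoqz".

decimal

This is an affine cipher: with a=0,…,z=25, each position x becomes (15x+16) mod 26.
Reversing it on jyugoqz: j(9)→7·(9−16)≡3=d; y(24)→7·(24−16)≡4=e; u(20)→7·(20−16)≡2=c; g(6)→7·(6−16)≡8=i; o(14)→7·(14−16)≡12=m; q(16)→7·(16−16)≡0=a; z(25)→7·(25−16)≡11=l (all mod 26).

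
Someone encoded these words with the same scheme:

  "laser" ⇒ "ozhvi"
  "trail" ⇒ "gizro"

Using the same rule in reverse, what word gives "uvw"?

Each pair mirrors across the alphabet (l↔o, a↔z, s↔h): positions sum to 25. Letters are reflected about the middle of the alphabet (position → 25−position): Atbash.
Decoding uvw: u↔f, v↔e, w↔d.

fed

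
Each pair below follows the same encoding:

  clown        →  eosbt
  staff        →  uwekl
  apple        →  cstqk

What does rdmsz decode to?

In clown: c→e is +2, l→o is +3, o→s is +4, w→b is +5 — the shift increases by 1 each position. Each letter shifts forward by (position + 2), i.e. 2, 3, 4, … — the shift grows by one for each successive letter.
Reversing it on rdmsz: r−2=p, d−3=a, m−4=i, s−5=n, z−6=t.

paint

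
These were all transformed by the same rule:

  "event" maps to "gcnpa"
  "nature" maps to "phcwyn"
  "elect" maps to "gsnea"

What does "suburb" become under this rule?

Shifts by position in event: pos 0: e→g (+2), pos 1: v→c (+7), pos 2: e→n (+9), pos 3: n→p (+2), pos 4: t→a (+7) — repeating every 3. The shifts repeat in a cycle of length 3: positions 0,1,… shift by +2, +7, +9, then the pattern repeats.
For suburb: s+2=u, u+7=b, b+9=k, u+2=w, r+7=y, b+9=k.

ubkwyk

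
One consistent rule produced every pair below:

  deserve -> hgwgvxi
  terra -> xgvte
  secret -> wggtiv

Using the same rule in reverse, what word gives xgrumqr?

tension

Shifts by position in deserve: pos 0: d→h (+4), pos 1: e→g (+2), pos 2: s→w (+4), pos 3: e→g (+2) — repeating every 2. It's a Vigenère-style cipher with numeric key [4,2]: position i shifts by key[i mod 2].
Reversing it on xgrumqr: x−4=t, g−2=e, r−4=n, u−2=s, m−4=i, q−2=o, r−4=n.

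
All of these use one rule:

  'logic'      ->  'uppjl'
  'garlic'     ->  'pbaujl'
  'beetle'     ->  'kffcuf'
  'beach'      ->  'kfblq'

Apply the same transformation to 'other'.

pcqfa

Vowels shift forward by 1 and consonants shift forward by 9.
On other: o(vowel)+1=p, t(cons)+9=c, h(cons)+9=q, e(vowel)+1=f, r(cons)+9=a.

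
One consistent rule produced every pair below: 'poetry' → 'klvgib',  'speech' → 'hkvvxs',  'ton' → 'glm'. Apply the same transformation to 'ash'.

zhs

This is the alphabet-reversal cipher (Atbash): a becomes z, b becomes y, etc.
For ash: a↔z, s↔h, h↔s.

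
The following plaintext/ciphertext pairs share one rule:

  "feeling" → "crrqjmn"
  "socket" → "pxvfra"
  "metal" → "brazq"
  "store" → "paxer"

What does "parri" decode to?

steep

f(5)→c(2) and e(4)→r(17) fit y≡11x+25 (mod 26); the inverse of 11 mod 26 is 19. This is an affine cipher: with a=0,…,z=25, each position x becomes (11x+25) mod 26.
Undoing it on parri: p(15)→19·(15−25)≡18=s; a(0)→19·(0−25)≡19=t; r(17)→19·(17−25)≡4=e; r(17)→19·(17−25)≡4=e; i(8)→19·(8−25)≡15=p (all mod 26).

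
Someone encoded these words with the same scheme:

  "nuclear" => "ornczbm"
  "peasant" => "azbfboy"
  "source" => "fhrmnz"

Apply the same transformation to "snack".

fobnj

n(13)→o(14) and u(20)→r(17) fit y≡19x+1 (mod 26); the inverse of 19 mod 26 is 11. Each letter's alphabet position (a=0..z=25) is mapped through 19·x+1 mod 26 — an affine cipher.
On snack: s(18)→19·18+1≡5=f; n(13)→19·13+1≡14=o; a(0)→19·0+1≡1=b; c(2)→19·2+1≡13=n; k(10)→19·10+1≡9=j (all mod 26).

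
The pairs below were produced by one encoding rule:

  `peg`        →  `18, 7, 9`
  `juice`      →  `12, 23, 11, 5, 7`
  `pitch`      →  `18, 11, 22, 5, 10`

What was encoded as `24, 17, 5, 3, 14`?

vocal

p is letter #16 and maps to 18: an offset of 2. Each letter is replaced by its alphabet position (a=1..z=26) + 2.
Reversing it on 24, 17, 5, 3, 14: 24→(24−2)÷1=22=v, 17→(17−2)÷1=15=o, 5→(5−2)÷1=3=c, 3→(3−2)÷1=1=a, 14→(14−2)÷1=12=l.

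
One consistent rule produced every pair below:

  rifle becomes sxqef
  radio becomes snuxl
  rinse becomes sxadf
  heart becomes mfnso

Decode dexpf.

slime

This is an affine cipher: with a=0,…,z=25, each position x becomes (11x+13) mod 26.
Reversing it on dexpf: d(3)→19·(3−13)≡18=s; e(4)→19·(4−13)≡11=l; x(23)→19·(23−13)≡8=i; p(15)→19·(15−13)≡12=m; f(5)→19·(5−13)≡4=e (all mod 26).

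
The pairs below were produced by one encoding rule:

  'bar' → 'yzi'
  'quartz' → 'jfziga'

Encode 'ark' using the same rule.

This is the alphabet-reversal cipher (Atbash): a becomes z, b becomes y, etc.
On ark: a↔z, r↔i, k↔p.

zip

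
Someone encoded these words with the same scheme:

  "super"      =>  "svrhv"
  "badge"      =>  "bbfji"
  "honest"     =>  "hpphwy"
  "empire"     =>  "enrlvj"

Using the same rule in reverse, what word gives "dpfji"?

dodge

In super: s→s is +0, u→v is +1, p→r is +2, e→h is +3 — the shift increases by 1 each position. Each letter shifts forward by its position index (0, 1, 2, …) — the shift grows by one for each successive letter.
Decoding dpfji: d−0=d, p−1=o, f−2=d, j−3=g, i−4=e.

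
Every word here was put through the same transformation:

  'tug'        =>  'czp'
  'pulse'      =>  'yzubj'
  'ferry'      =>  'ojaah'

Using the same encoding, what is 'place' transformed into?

The shift depends on letter class: consonant t→c is +9, but vowel u→z is +5. Vowels shift forward by 5 and consonants shift forward by 9.
For place: p(cons)+9=y, l(cons)+9=u, a(vowel)+5=f, c(cons)+9=l, e(vowel)+5=j.

yuflj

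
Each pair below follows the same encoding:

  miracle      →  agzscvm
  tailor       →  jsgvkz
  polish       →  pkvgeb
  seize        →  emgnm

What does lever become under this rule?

vmtmz

Each letter's alphabet position (a=0..z=25) is mapped through 5·x+18 mod 26 — an affine cipher.
For lever: l(11)→5·11+18≡21=v; e(4)→5·4+18≡12=m; v(21)→5·21+18≡19=t; e(4)→5·4+18≡12=m; r(17)→5·17+18≡25=z (all mod 26).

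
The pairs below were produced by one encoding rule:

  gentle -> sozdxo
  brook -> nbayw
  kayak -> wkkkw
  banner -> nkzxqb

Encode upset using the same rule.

Shifts by position in gentle: pos 0: g→s (+12), pos 1: e→o (+10), pos 2: n→z (+12), pos 3: t→d (+10) — repeating every 2. The shifts repeat in a cycle of length 2: positions 0,1,… shift by +12, +10, then the pattern repeats.
Applying it to upset: u+12=g, p+10=z, s+12=e, e+10=o, t+12=f.

gzeof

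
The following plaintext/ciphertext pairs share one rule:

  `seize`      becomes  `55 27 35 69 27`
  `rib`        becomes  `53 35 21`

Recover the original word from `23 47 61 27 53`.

s(#19)→55 and e(#5)→27: differences scale by 2, so n = 2·pos + 17. The formula is n = 2×(alphabet index, a=1) + 17.
Reversing it on 23 47 61 27 53: 23→(23−17)÷2=3=c, 47→(47−17)÷2=15=o, 61→(61−17)÷2=22=v, 27→(27−17)÷2=5=e, 53→(53−17)÷2=18=r.

cover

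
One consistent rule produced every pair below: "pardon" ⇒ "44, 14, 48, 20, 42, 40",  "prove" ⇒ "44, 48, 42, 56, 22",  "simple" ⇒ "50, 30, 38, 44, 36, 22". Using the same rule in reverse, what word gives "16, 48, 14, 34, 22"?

p(#16)→44 and a(#1)→14: differences scale by 2, so n = 2·pos + 12. Each letter becomes 2×(its alphabet position, a=1..z=26) + 12.
Reversing it on 16, 48, 14, 34, 22: 16→(16−12)÷2=2=b, 48→(48−12)÷2=18=r, 14→(14−12)÷2=1=a, 34→(34−12)÷2=11=k, 22→(22−12)÷2=5=e.

brake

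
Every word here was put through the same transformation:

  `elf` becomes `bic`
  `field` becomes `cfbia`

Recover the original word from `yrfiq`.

Compare letters: e→b is +23, l→i is +23, f→c is +23 — a constant shift. Each letter is shifted forward by 23 in the alphabet (a Caesar shift of +23).
Decoding yrfiq: y−23=b, r−23=u, f−23=i, i−23=l, q−23=t.

built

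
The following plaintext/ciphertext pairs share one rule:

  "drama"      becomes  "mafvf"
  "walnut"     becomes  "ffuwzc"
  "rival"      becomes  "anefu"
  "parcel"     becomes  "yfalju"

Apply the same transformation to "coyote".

lthtcj

The shift depends on letter class: consonant d→m is +9, but vowel a→f is +5. Two shifts are in play — +5 for a/e/i/o/u, +9 for every other letter.
For coyote: c(cons)+9=l, o(vowel)+5=t, y(cons)+9=h, o(vowel)+5=t, t(cons)+9=c, e(vowel)+5=j.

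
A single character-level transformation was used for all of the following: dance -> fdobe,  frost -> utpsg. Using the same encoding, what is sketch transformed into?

iduflt

The output letters match the input read backwards, each shifted +1: dance reversed is ecnad. Two steps: reverse the string, then apply a Caesar shift of +1.
For sketch: reverse → hcteks; then shift: h+1=i, c+1=d, t+1=u, e+1=f, k+1=l, s+1=t.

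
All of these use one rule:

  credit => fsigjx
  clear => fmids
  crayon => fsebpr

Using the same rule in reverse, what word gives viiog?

shelf

Shifts by position in credit: pos 0: c→f (+3), pos 1: r→s (+1), pos 2: e→i (+4), pos 3: d→g (+3), pos 4: i→j (+1), pos 5: t→x (+4) — repeating every 3. The shifts repeat in a cycle of length 3: positions 0,1,… shift by +3, +1, +4, then the pattern repeats.
Reversing it on viiog: v−3=s, i−1=h, i−4=e, o−3=l, g−1=f.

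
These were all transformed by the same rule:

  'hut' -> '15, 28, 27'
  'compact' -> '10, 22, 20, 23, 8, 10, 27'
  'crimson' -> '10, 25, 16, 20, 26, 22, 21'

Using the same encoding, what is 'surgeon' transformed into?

26, 28, 25, 14, 12, 22, 21

h is letter #8 and maps to 15: an offset of 7. Each letter is replaced by its alphabet position (a=1..z=26) + 7.
Applying it to surgeon: s=19→26, u=21→28, r=18→25, g=7→14, e=5→12, o=15→22, n=14→21.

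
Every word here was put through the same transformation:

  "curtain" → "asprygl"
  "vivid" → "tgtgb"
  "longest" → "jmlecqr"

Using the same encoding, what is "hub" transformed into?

Compare letters: c→a is +24, u→s is +24, r→p is +24 — a constant shift. Every letter moves 24 places later in the alphabet, wrapping around z→a.
On hub: h+24=f, u+24=s, b+24=z.

fsz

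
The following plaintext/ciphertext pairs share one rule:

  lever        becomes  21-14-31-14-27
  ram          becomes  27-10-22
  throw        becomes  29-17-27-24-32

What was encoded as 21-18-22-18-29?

Each letter is replaced by its alphabet position (a=1..z=26) + 9.
Reversing it on 21-18-22-18-29: 21→(21−9)÷1=12=l, 18→(18−9)÷1=9=i, 22→(22−9)÷1=13=m, 18→(18−9)÷1=9=i, 29→(29−9)÷1=20=t.

limit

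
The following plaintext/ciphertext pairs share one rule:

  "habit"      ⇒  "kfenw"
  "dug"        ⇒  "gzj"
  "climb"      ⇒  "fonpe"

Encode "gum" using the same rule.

Two shifts are in play — +5 for a/e/i/o/u, +3 for every other letter.
Applying it to gum: g(cons)+3=j, u(vowel)+5=z, m(cons)+3=p.

jzp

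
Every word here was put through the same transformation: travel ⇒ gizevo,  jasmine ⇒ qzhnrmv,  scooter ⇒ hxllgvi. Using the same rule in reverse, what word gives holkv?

Each pair mirrors across the alphabet (t↔g, r↔i, a↔z): positions sum to 25. Each letter is replaced by its mirror in the alphabet: a↔z, b↔y, c↔x, and so on (the Atbash cipher).
Undoing it on holkv: h↔s, o↔l, l↔o, k↔p, v↔e.

slope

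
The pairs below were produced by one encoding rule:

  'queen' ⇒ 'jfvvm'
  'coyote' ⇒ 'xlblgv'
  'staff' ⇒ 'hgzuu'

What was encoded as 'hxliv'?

Each pair mirrors across the alphabet (q↔j, u↔f, e↔v): positions sum to 25. This is the alphabet-reversal cipher (Atbash): a becomes z, b becomes y, etc.
Decoding hxliv: h↔s, x↔c, l↔o, i↔r, v↔e.

score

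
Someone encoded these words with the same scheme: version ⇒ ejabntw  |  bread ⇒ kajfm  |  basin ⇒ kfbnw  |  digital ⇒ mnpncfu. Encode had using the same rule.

The shift depends on letter class: consonant v→e is +9, but vowel e→j is +5. Two shifts are in play — +5 for a/e/i/o/u, +9 for every other letter.
For had: h(cons)+9=q, a(vowel)+5=f, d(cons)+9=m.

qfm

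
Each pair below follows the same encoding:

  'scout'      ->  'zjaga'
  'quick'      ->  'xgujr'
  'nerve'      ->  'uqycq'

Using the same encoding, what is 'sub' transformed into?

zgi

The shift depends on letter class: consonant s→z is +7, but vowel o→a is +12. The rule splits by letter class: vowels +12, consonants +7.
For sub: s(cons)+7=z, u(vowel)+12=g, b(cons)+7=i.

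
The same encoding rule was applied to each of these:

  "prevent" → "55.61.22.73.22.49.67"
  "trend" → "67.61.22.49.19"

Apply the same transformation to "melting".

p(#16)→55 and r(#18)→61: differences scale by 3, so n = 3·pos + 7. The formula is n = 3×(alphabet index, a=1) + 7.
For melting: m=13→46, e=5→22, l=12→43, t=20→67, i=9→34, n=14→49, g=7→28.

46.22.43.67.34.49.28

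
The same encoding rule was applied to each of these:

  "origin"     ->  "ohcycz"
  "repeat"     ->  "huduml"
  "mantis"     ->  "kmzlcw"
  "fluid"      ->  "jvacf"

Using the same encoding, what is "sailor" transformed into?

wmcvoh

This is an affine cipher: with a=0,…,z=25, each position x becomes (15x+12) mod 26.
Applying it to sailor: s(18)→15·18+12≡22=w; a(0)→15·0+12≡12=m; i(8)→15·8+12≡2=c; l(11)→15·11+12≡21=v; o(14)→15·14+12≡14=o; r(17)→15·17+12≡7=h (all mod 26).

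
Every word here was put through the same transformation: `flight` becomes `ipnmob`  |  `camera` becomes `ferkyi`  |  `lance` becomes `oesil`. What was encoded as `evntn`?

bring

In flight: f→i is +3, l→p is +4, i→n is +5, g→m is +6 — the shift increases by 1 each position. Each letter shifts forward by (position + 3), i.e. 3, 4, 5, … — the shift grows by one for each successive letter.
Undoing it on evntn: e−3=b, v−4=r, n−5=i, t−6=n, n−7=g.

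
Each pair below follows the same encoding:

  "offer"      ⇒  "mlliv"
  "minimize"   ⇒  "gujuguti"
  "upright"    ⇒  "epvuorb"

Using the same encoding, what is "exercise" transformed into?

inivcuyi

o(14)→m(12) and f(5)→l(11) fit y≡3x+22 (mod 26); the inverse of 3 mod 26 is 9. This is an affine cipher: with a=0,…,z=25, each position x becomes (3x+22) mod 26.
For exercise: e(4)→3·4+22≡8=i; x(23)→3·23+22≡13=n; e(4)→3·4+22≡8=i; r(17)→3·17+22≡21=v; c(2)→3·2+22≡2=c; i(8)→3·8+22≡20=u; s(18)→3·18+22≡24=y; e(4)→3·4+22≡8=i (all mod 26).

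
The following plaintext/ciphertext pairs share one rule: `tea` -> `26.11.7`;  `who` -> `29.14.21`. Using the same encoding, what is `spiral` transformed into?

25.22.15.24.7.18

The number is (letter's place in the alphabet, a=1) + 6.
For spiral: s=19→25, p=16→22, i=9→15, r=18→24, a=1→7, l=12→18.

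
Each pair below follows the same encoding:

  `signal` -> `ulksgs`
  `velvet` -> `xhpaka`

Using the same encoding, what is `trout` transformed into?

Each letter shifts forward by (position + 2), i.e. 2, 3, 4, … — the shift grows by one for each successive letter.
On trout: t+2=v, r+3=u, o+4=s, u+5=z, t+6=z.

vuszz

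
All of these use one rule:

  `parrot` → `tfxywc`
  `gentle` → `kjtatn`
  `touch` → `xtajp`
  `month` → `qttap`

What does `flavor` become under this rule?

jqgcwa

Each letter shifts forward by (position + 4), i.e. 4, 5, 6, … — the shift grows by one for each successive letter.
On flavor: f+4=j, l+5=q, a+6=g, v+7=c, o+8=w, r+9=a.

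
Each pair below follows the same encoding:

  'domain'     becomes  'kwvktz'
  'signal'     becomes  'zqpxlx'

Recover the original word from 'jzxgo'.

Letter i (0-indexed) is shifted by i+7, so successive shifts are 7, 8, 9, ….
Reversing it on jzxgo: j−7=c, z−8=r, x−9=o, g−10=w, o−11=d.

crowd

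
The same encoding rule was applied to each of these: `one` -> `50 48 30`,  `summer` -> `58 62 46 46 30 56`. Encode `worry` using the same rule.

Each letter becomes 2×(its alphabet position, a=1..z=26) + 20.
Applying it to worry: w=23→66, o=15→50, r=18→56, r=18→56, y=25→70.

66 50 56 56 70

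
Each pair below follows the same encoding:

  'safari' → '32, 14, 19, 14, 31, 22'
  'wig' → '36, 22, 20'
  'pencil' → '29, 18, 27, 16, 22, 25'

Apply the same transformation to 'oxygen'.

28, 37, 38, 20, 18, 27

The number is (letter's place in the alphabet, a=1) + 13.
For oxygen: o=15→28, x=24→37, y=25→38, g=7→20, e=5→18, n=14→27.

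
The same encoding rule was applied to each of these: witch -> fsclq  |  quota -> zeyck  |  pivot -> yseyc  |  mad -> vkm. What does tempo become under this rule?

The shift depends on letter class: consonant w→f is +9, but vowel i→s is +10. Vowels shift forward by 10 and consonants shift forward by 9.
For tempo: t(cons)+9=c, e(vowel)+10=o, m(cons)+9=v, p(cons)+9=y, o(vowel)+10=y.

covyy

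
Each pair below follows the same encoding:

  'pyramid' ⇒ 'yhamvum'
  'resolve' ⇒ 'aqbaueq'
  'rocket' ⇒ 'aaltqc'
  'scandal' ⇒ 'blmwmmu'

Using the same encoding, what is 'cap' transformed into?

lmy

The shift depends on letter class: consonant p→y is +9, but vowel a→m is +12. Vowels shift forward by 12 and consonants shift forward by 9.
Applying it to cap: c(cons)+9=l, a(vowel)+12=m, p(cons)+9=y.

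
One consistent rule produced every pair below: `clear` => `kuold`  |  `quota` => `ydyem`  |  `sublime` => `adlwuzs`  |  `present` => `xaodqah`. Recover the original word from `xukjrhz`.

playful

In clear: c→k is +8, l→u is +9, e→o is +10, a→l is +11 — the shift increases by 1 each position. Each letter shifts forward by (position + 8), i.e. 8, 9, 10, … — the shift grows by one for each successive letter.
Reversing it on xukjrhz: x−8=p, u−9=l, k−10=a, j−11=y, r−12=f, h−13=u, z−14=l.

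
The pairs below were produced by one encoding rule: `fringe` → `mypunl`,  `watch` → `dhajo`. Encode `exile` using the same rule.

Every letter moves 7 places later in the alphabet, wrapping around z→a.
Applying it to exile: e+7=l, x+7=e, i+7=p, l+7=s, e+7=l.

lepsl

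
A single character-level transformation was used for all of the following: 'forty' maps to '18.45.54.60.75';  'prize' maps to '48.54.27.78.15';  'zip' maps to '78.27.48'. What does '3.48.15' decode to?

f(#6)→18 and o(#15)→45: differences scale by 3, so n = 3·pos + 0. The formula is n = 3×(alphabet index, a=1).
Undoing it on 3.48.15: 3→(3−0)÷3=1=a, 48→(48−0)÷3=16=p, 15→(15−0)÷3=5=e.

ape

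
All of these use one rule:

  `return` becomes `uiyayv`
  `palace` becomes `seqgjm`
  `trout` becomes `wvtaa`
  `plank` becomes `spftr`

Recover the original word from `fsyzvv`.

cotton

In return: r→u is +3, e→i is +4, t→y is +5, u→a is +6 — the shift increases by 1 each position. The shift increases by 1 at each position, starting from +3: 3, 4, 5, ….
Undoing it on fsyzvv: f−3=c, s−4=o, y−5=t, z−6=t, v−7=o, v−8=n.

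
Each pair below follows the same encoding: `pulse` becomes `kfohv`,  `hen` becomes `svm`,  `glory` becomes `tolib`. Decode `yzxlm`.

Each pair mirrors across the alphabet (p↔k, u↔f, l↔o): positions sum to 25. Each letter is replaced by its mirror in the alphabet: a↔z, b↔y, c↔x, and so on (the Atbash cipher).
Undoing it on yzxlm: y↔b, z↔a, x↔c, l↔o, m↔n.

bacon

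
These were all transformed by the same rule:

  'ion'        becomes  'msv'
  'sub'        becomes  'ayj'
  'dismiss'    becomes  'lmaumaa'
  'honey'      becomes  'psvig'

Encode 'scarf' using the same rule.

The shift depends on letter class: consonant n→v is +8, but vowel i→m is +4. Vowels shift forward by 4 and consonants shift forward by 8.
For scarf: s(cons)+8=a, c(cons)+8=k, a(vowel)+4=e, r(cons)+8=z, f(cons)+8=n.

akezn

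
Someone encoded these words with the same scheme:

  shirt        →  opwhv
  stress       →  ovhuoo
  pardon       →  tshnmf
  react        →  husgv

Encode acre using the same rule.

sghu

s(18)→o(14) and h(7)→p(15) fit y≡7x+18 (mod 26); the inverse of 7 mod 26 is 15. Each letter's alphabet position (a=0..z=25) is mapped through 7·x+18 mod 26 — an affine cipher.
On acre: a(0)→7·0+18≡18=s; c(2)→7·2+18≡6=g; r(17)→7·17+18≡7=h; e(4)→7·4+18≡20=u (all mod 26).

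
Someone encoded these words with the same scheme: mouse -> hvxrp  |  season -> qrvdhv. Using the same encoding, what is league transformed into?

hxjdho

The word is reversed, then every letter is shifted forward by 3.
For league: reverse → eugael; then shift: e+3=h, u+3=x, g+3=j, a+3=d, e+3=h, l+3=o.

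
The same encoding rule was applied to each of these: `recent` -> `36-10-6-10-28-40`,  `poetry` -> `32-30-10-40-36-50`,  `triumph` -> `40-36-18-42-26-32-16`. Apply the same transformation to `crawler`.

6-36-2-46-24-10-36

r(#18)→36 and e(#5)→10: differences scale by 2, so n = 2·pos + 0. Each letter becomes 2×(its alphabet position, a=1..z=26).
On crawler: c=3→6, r=18→36, a=1→2, w=23→46, l=12→24, e=5→10, r=18→36.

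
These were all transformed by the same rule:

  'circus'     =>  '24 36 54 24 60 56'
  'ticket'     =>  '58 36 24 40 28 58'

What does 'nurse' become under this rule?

c(#3)→24 and i(#9)→36: differences scale by 2, so n = 2·pos + 18. Each letter becomes 2×(its alphabet position, a=1..z=26) + 18.
Applying it to nurse: n=14→46, u=21→60, r=18→54, s=19→56, e=5→28.

46 60 54 56 28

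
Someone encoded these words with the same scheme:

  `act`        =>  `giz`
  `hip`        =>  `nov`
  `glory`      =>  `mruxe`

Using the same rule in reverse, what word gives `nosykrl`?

Compare letters: a→g is +6, c→i is +6, t→z is +6 — a constant shift. Every letter moves 6 places later in the alphabet, wrapping around z→a.
Undoing it on nosykrl: n−6=h, o−6=i, s−6=m, y−6=s, k−6=e, r−6=l, l−6=f.

himself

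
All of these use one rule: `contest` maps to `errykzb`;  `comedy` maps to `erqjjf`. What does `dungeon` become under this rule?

In contest: c→e is +2, o→r is +3, n→r is +4, t→y is +5 — the shift increases by 1 each position. Letter i (0-indexed) is shifted by i+2, so successive shifts are 2, 3, 4, ….
Applying it to dungeon: d+2=f, u+3=x, n+4=r, g+5=l, e+6=k, o+7=v, n+8=v.

fxrlkvv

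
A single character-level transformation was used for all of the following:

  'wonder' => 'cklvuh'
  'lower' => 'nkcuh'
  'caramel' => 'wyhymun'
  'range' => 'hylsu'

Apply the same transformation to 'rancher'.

w(22)→c(2) and o(14)→k(10) fit y≡25x+24 (mod 26); the inverse of 25 mod 26 is 25. Each letter's alphabet position (a=0..z=25) is mapped through 25·x+24 mod 26 — an affine cipher.
Applying it to rancher: r(17)→25·17+24≡7=h; a(0)→25·0+24≡24=y; n(13)→25·13+24≡11=l; c(2)→25·2+24≡22=w; h(7)→25·7+24≡17=r; e(4)→25·4+24≡20=u; r(17)→25·17+24≡7=h (all mod 26).

hylwruh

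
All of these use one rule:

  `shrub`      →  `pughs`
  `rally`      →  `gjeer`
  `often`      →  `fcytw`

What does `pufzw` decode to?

s(18)→p(15) and h(7)→u(20) fit y≡9x+9 (mod 26); the inverse of 9 mod 26 is 3. This is an affine cipher: with a=0,…,z=25, each position x becomes (9x+9) mod 26.
Decoding pufzw: p(15)→3·(15−9)≡18=s; u(20)→3·(20−9)≡7=h; f(5)→3·(5−9)≡14=o; z(25)→3·(25−9)≡22=w; w(22)→3·(22−9)≡13=n (all mod 26).

shown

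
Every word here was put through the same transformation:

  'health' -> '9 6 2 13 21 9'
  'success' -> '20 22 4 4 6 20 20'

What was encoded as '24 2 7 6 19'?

h is letter #8 and maps to 9: an offset of 1. Letters become their 1-based position plus 1 (so a→2, b→3, …).
Decoding 24 2 7 6 19: 24→(24−1)÷1=23=w, 2→(2−1)÷1=1=a, 7→(7−1)÷1=6=f, 6→(6−1)÷1=5=e, 19→(19−1)÷1=18=r.

wafer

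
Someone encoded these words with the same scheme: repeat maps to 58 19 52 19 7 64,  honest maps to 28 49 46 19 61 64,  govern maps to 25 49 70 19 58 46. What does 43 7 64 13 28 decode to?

match

r(#18)→58 and e(#5)→19: differences scale by 3, so n = 3·pos + 4. Each letter becomes 3×(its alphabet position, a=1..z=26) + 4.
Reversing it on 43 7 64 13 28: 43→(43−4)÷3=13=m, 7→(7−4)÷3=1=a, 64→(64−4)÷3=20=t, 13→(13−4)÷3=3=c, 28→(28−4)÷3=8=h.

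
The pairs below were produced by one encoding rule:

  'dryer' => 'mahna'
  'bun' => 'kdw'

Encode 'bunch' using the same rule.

kdwlq

Compare letters: d→m is +9, r→a is +9, y→h is +9 — a constant shift. It's a constant shift of +9 (ROT9).
On bunch: b+9=k, u+9=d, n+9=w, c+9=l, h+9=q.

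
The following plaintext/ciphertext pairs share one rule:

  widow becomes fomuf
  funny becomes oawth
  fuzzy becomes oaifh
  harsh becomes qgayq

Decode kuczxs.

bottom

The shifts repeat in a cycle of length 2: positions 0,1,… shift by +9, +6, then the pattern repeats.
Reversing it on kuczxs: k−9=b, u−6=o, c−9=t, z−6=t, x−9=o, s−6=m.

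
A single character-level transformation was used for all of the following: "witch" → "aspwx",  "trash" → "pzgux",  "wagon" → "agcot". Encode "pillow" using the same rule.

jsddoa

w(22)→a(0) and i(8)→s(18) fit y≡21x+6 (mod 26); the inverse of 21 mod 26 is 5. Each letter's alphabet position (a=0..z=25) is mapped through 21·x+6 mod 26 — an affine cipher.
For pillow: p(15)→21·15+6≡9=j; i(8)→21·8+6≡18=s; l(11)→21·11+6≡3=d; l(11)→21·11+6≡3=d; o(14)→21·14+6≡14=o; w(22)→21·22+6≡0=a (all mod 26).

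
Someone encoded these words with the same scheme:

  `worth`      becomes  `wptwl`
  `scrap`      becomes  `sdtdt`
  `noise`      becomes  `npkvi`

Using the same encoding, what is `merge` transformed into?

In worth: w→w is +0, o→p is +1, r→t is +2, t→w is +3 — the shift increases by 1 each position. The shift increases by 1 at each position, starting from +0: 0, 1, 2, ….
On merge: m+0=m, e+1=f, r+2=t, g+3=j, e+4=i.

mftji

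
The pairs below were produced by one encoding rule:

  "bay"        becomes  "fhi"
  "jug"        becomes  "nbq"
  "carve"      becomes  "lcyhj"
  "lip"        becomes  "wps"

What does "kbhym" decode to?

fraud

The output letters match the input read backwards, each shifted +7: bay reversed is yab. Read the word backwards and shift each letter +7.
Reversing it on kbhym: shift back: k−7=d, b−7=u, h−7=a, y−7=r, m−7=f → duarf; then reverse → fraud.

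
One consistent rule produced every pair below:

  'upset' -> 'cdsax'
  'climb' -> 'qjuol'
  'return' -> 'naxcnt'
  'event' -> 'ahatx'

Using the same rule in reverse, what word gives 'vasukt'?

u(20)→c(2) and p(15)→d(3) fit y≡5x+6 (mod 26); the inverse of 5 mod 26 is 21. Treating letters as 0–25, the rule is x ↦ 5x + 6 (mod 26).
Reversing it on vasukt: v(21)→21·(21−6)≡3=d; a(0)→21·(0−6)≡4=e; s(18)→21·(18−6)≡18=s; u(20)→21·(20−6)≡8=i; k(10)→21·(10−6)≡6=g; t(19)→21·(19−6)≡13=n (all mod 26).

design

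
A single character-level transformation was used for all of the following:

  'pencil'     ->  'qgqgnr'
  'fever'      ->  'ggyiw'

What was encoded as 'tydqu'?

swamp

In pencil: p→q is +1, e→g is +2, n→q is +3, c→g is +4 — the shift increases by 1 each position. Each letter shifts forward by (position + 1), i.e. 1, 2, 3, … — the shift grows by one for each successive letter.
Undoing it on tydqu: t−1=s, y−2=w, d−3=a, q−4=m, u−5=p.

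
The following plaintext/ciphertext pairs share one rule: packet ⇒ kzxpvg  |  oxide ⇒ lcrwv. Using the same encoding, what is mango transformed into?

Each pair mirrors across the alphabet (p↔k, a↔z, c↔x): positions sum to 25. This is the alphabet-reversal cipher (Atbash): a becomes z, b becomes y, etc.
On mango: m↔n, a↔z, n↔m, g↔t, o↔l.

nzmtl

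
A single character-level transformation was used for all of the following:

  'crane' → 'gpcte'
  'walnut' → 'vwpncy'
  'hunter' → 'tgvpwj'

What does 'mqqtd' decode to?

brook

The output letters match the input read backwards, each shifted +2: crane reversed is enarc. Two steps: reverse the string, then apply a Caesar shift of +2.
Undoing it on mqqtd: shift back: m−2=k, q−2=o, q−2=o, t−2=r, d−2=b → koorb; then reverse → brook.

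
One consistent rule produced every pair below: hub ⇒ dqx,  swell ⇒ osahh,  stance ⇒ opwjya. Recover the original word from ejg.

Compare letters: h→d is +22, u→q is +22, b→x is +22 — a constant shift. It's a constant shift of +22 (ROT22).
Decoding ejg: e−22=i, j−22=n, g−22=k.

ink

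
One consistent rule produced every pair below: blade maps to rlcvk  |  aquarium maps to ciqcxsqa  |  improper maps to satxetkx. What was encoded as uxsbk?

write

This is an affine cipher: with a=0,…,z=25, each position x becomes (15x+2) mod 26.
Undoing it on uxsbk: u(20)→7·(20−2)≡22=w; x(23)→7·(23−2)≡17=r; s(18)→7·(18−2)≡8=i; b(1)→7·(1−2)≡19=t; k(10)→7·(10−2)≡4=e (all mod 26).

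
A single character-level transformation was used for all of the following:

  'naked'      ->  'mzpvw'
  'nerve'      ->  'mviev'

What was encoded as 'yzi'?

bar

Each pair mirrors across the alphabet (n↔m, a↔z, k↔p): positions sum to 25. This is the alphabet-reversal cipher (Atbash): a becomes z, b becomes y, etc.
Decoding yzi: y↔b, z↔a, i↔r.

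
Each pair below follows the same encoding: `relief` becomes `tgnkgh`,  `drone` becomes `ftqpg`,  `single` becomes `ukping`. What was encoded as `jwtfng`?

Compare letters: r→t is +2, e→g is +2, l→n is +2 — a constant shift. It's a constant shift of +2 (ROT2).
Decoding jwtfng: j−2=h, w−2=u, t−2=r, f−2=d, n−2=l, g−2=e.

hurdle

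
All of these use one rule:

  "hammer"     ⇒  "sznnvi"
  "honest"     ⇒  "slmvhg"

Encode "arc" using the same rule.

Each pair mirrors across the alphabet (h↔s, a↔z, m↔n): positions sum to 25. This is the alphabet-reversal cipher (Atbash): a becomes z, b becomes y, etc.
On arc: a↔z, r↔i, c↔x.

zix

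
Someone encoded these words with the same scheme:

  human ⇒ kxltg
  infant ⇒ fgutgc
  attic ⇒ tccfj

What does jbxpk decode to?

cough

h(7)→k(10) and u(20)→x(23) fit y≡21x+19 (mod 26); the inverse of 21 mod 26 is 5. Each letter's alphabet position (a=0..z=25) is mapped through 21·x+19 mod 26 — an affine cipher.
Decoding jbxpk: j(9)→5·(9−19)≡2=c; b(1)→5·(1−19)≡14=o; x(23)→5·(23−19)≡20=u; p(15)→5·(15−19)≡6=g; k(10)→5·(10−19)≡7=h (all mod 26).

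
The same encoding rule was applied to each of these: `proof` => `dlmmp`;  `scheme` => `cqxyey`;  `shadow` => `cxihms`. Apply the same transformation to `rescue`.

p(15)→d(3) and r(17)→l(11) fit y≡17x+8 (mod 26); the inverse of 17 mod 26 is 23. Treating letters as 0–25, the rule is x ↦ 17x + 8 (mod 26).
Applying it to rescue: r(17)→17·17+8≡11=l; e(4)→17·4+8≡24=y; s(18)→17·18+8≡2=c; c(2)→17·2+8≡16=q; u(20)→17·20+8≡10=k; e(4)→17·4+8≡24=y (all mod 26).

lycqky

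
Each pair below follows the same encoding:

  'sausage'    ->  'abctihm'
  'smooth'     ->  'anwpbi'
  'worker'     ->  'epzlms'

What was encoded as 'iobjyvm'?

It's a Vigenère-style cipher with numeric key [8,1]: position i shifts by key[i mod 2].
Undoing it on iobjyvm: i−8=a, o−1=n, b−8=t, j−1=i, y−8=q, v−1=u, m−8=e.

antique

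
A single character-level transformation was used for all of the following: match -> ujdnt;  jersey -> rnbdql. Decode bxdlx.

total

In match: m→u is +8, a→j is +9, t→d is +10, c→n is +11 — the shift increases by 1 each position. The shift increases by 1 at each position, starting from +8: 8, 9, 10, ….
Reversing it on bxdlx: b−8=t, x−9=o, d−10=t, l−11=a, x−12=l.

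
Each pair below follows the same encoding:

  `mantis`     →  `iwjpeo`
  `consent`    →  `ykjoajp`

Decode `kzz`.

odd

Compare letters: m→i is +22, a→w is +22, n→j is +22 — a constant shift. Every letter moves 22 places later in the alphabet, wrapping around z→a.
Decoding kzz: k−22=o, z−22=d, z−22=d.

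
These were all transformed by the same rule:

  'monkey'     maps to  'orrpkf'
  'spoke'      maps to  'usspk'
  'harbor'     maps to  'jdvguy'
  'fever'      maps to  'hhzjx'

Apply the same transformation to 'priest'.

In monkey: m→o is +2, o→r is +3, n→r is +4, k→p is +5 — the shift increases by 1 each position. Each letter shifts forward by (position + 2), i.e. 2, 3, 4, … — the shift grows by one for each successive letter.
Applying it to priest: p+2=r, r+3=u, i+4=m, e+5=j, s+6=y, t+7=a.

rumjya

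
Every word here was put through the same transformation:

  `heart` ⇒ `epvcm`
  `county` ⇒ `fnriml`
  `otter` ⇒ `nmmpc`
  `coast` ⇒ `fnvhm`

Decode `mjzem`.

Each letter's alphabet position (a=0..z=25) is mapped through 5·x+21 mod 26 — an affine cipher.
Decoding mjzem: m(12)→21·(12−21)≡19=t; j(9)→21·(9−21)≡8=i; z(25)→21·(25−21)≡6=g; e(4)→21·(4−21)≡7=h; m(12)→21·(12−21)≡19=t (all mod 26).

tight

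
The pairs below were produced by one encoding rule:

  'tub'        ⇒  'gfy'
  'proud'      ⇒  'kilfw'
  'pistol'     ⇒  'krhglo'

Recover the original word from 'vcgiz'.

Each pair mirrors across the alphabet (t↔g, u↔f, b↔y): positions sum to 25. This is the alphabet-reversal cipher (Atbash): a becomes z, b becomes y, etc.
Undoing it on vcgiz: v↔e, c↔x, g↔t, i↔r, z↔a.

extra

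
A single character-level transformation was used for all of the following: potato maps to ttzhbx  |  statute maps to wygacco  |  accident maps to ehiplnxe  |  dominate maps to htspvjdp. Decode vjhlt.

Each letter shifts forward by (position + 4), i.e. 4, 5, 6, … — the shift grows by one for each successive letter.
Undoing it on vjhlt: v−4=r, j−5=e, h−6=b, l−7=e, t−8=l.

rebel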